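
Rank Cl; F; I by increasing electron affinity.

I, F, Cl

F is in period 2, group 17; Cl is in period 3, group 17; I is in period 5, group 17.
EA tends to increase across a period and decrease down a group, though the pattern is less regular than for IE or radius.
All are in group 17; the group trend (electron affinity increases up the group) applies, with the exception below.
Note the exception: Cl has a higher electron affinity than F, contrary to the simple trend — F's small 2p subshell makes the incoming electron feel strong e⁻–e⁻ repulsion, so Cl actually releases more energy on gaining an electron.
For reference (kJ/mol): F 328, Cl 349, I 295.
So from lowest to highest: I < F < Cl.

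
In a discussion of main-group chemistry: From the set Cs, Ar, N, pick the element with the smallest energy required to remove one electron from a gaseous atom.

N is in period 2, group 15; Ar is in period 3, group 18; Cs is in period 6, group 1.
IE₁ increases left→right with effective nuclear charge and decreases top→bottom as the valence shell moves farther out.
Neither a single period nor a single group — weigh both effects.
N > Cs: both effects reinforce here, so N is clearly the higher of the two.
Ar > N: the two effects oppose for this pair; the across-period effect wins (1521 vs 1402 kJ/mol).
For reference (kJ/mol): N 1402, Ar 1521, Cs 376.
The smallest energy required to remove one electron from a gaseous atom among these belongs to Cs.

Cs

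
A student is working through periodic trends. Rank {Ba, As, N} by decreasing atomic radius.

Ba > As > N

N is in period 2, group 15; As is in period 4, group 15; Ba is in period 6, group 2.
Radius decreases left→right (rising Z_eff, same n) and increases top→bottom (higher n).
Here both period and group differ, so the two effects have to be weighed against each other.
As > N: As sits below N in group 15, so the down-group effect alone puts As larger.
Ba > As: relative to As, both the across-period and down-group shifts push Ba's atomic radius up.
Tabulated atomic radius (pm): N 71, As 121, Ba 196.
So from largest to smallest: Ba > As > N.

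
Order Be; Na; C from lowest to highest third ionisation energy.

The third ionization energy removes an electron from the +2 ion. For each element: Be²⁺ is the bare [He] core; Na²⁺ is already 1 electron into the core; C²⁺ still has 2 valence electrons.
Core electrons are held far more tightly than valence electrons, so Na and Be top the IE_3 order.
Approximate IE_3 values (kJ/mol): Be 14849, Na 6910, C 4620.
Putting it together, IE_3: C < Na < Be.

C < Na < Be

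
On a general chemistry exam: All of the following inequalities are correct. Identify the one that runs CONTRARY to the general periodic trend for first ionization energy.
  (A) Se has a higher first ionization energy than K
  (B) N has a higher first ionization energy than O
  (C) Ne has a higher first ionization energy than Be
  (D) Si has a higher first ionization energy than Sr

The general trend: first ionization energy increases across a period and decreases down a group.
(A) Se (period 4, group 16) vs K (period 4, group 1): the stated order agrees with the simple trend.
(B) N (period 2, group 15) vs O (period 2, group 16): the stated order contradicts the simple trend.
(C) Ne (period 2, group 18) vs Be (period 2, group 2): the stated order agrees with the simple trend.
(D) Si (period 3, group 14) vs Sr (period 5, group 2): the stated order agrees with the simple trend.
The exception is (B): pairing an electron in O's 2p⁴ costs repulsion energy, so O ionizes more easily than half-filled N (2p³).

(B)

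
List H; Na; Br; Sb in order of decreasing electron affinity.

Br > Sb > H > Na

H is in period 1, group 1; Na is in period 3, group 1; Br is in period 4, group 17; Sb is in period 5, group 15.
EA tends to increase across a period and decrease down a group, though the pattern is less regular than for IE or radius.
Here both period and group differ, so the two effects have to be weighed against each other.
H > Na: they share group 1; the group trend gives H the larger value.
Sb > H: the two effects oppose for this pair; the across-period effect wins (103 vs 73 kJ/mol).
Br > Sb: both effects reinforce here, so Br is clearly the higher of the two.
Approximate values (kJ/mol): H 73, Na 53, Br 325, Sb 103.
So from highest to lowest: Br > Sb > H > Na.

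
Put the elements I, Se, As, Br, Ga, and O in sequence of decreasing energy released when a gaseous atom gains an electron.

O is in period 2, group 16; Ga is in period 4, group 13; As is in period 4, group 15; Se is in period 4, group 16; Br is in period 4, group 17; I is in period 5, group 17.
Atoms with high Z_eff and room in the valence shell (especially the halogens) have the most exothermic electron affinities.
These span different periods and groups, so the two trends combine.
As > Ga: As lies to the right of Ga in period 4, so the across-period effect alone puts As higher.
O > As: both effects reinforce here, so O is clearly the higher of the two.
Se > O: this pair runs against the simple trend — see the exception note.
I > Se: the two effects oppose for this pair; the across-period effect wins (295 vs 195 kJ/mol).
Br > I: Br sits above I in group 17, so the down-group effect alone puts Br higher.
Note the exception: Se has a higher electron affinity than O, contrary to the simple trend — O's compact 2p subshell gives strong electron–electron repulsion on the added electron.
Tabulated electron affinity (kJ/mol): O 141, Ga 29, As 78, Se 195, Br 325, I 295.
So from highest to lowest: Br > I > Se > O > As > Ga.

Br > I > Se > O > As > Ga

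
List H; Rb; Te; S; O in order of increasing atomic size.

H is in period 1, group 1; O is in period 2, group 16; S is in period 3, group 16; Rb is in period 5, group 1; Te is in period 5, group 16.
Across a period the added protons contract the valence shell; down a group each new principal shell makes the atom larger.
Here both period and group differ, so the two effects have to be weighed against each other.
O > H: period and group pull opposite ways; the down-group shift dominates (63 vs 32 pm).
S > O: S sits below O in group 16, so the down-group effect alone puts S larger.
Te > S: Te sits below S in group 16, so the down-group effect alone puts Te larger.
Rb > Te: both are in period 5; the period trend gives Rb the larger value.
Approximate values (pm): H 32, O 63, S 103, Rb 210, Te 136.
So from smallest to largest: H < O < S < Te < Rb.

H, O, S, Te, Rb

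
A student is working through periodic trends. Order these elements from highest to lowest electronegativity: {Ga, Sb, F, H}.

F, H, Sb, Ga

H is in period 1, group 1; F is in period 2, group 17; Ga is in period 4, group 13; Sb is in period 5, group 15.
Smaller atoms with higher effective nuclear charge are more electronegative.
Neither a single period nor a single group — weigh both effects.
Sb > Ga: the two effects oppose for this pair; the across-period effect wins (2.05 vs 1.81).
H > Sb: the two effects oppose for this pair; the down-group effect wins (2.20 vs 2.05).
F > H: period and group pull opposite ways; the across-period shift dominates (3.98 vs 2.20).
Approximate values (Pauling): H 2.20, F 3.98, Ga 1.81, Sb 2.05.
So from highest to lowest: F > H > Sb > Ga.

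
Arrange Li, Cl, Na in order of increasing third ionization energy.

After 2 electrons have been removed, what remains? Li²⁺ is already 1 electron into the core; Cl²⁺ still has 5 valence electrons; Na²⁺ is already 1 electron into the core.
Breaking into a closed-shell core is much more expensive than removing a leftover valence electron — Na and Li have the largest IE_3 here.
Approximate IE_3 values (kJ/mol): Li 11815, Cl 3822, Na 6910.
Putting it together, IE_3: Cl < Na < Li.

Cl < Na < Li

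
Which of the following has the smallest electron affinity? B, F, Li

B

Li is in period 2, group 1; B is in period 2, group 13; F is in period 2, group 17.
Atoms with high Z_eff and room in the valence shell (especially the halogens) have the most exothermic electron affinities.
All lie in period 2; the across-period trend (electron affinity increases left to right) applies, with the exception below.
Note the exception: Li has a higher electron affinity than B, contrary to the simple trend — B's ns²np¹ configuration gives only a small electron affinity — the sparsely filled np subshell binds an added electron weakly.
Tabulated electron affinity (kJ/mol): Li 60, B 27, F 328.
The smallest electron affinity among these belongs to B.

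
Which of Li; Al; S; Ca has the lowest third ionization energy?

Consider each +2 ion: Li²⁺ is already 1 electron into the core; Al²⁺ still has 1 valence electron; S²⁺ still has 4 valence electrons; Ca²⁺ is the bare [Ar] core.
Pulling an electron out of a noble-gas core costs far more than removing a remaining valence electron, so Ca and Li sit at the high end of IE_3.
Valence configurations: Al²⁺ [Ne]3s¹, S²⁺ [Ne]3s²3p².
Tabulated IE_3 (kJ/mol): Li 11815, Al 2745, S 3357, Ca 4912.
Putting it together, IE_3: Al < S < Ca < Li.

Al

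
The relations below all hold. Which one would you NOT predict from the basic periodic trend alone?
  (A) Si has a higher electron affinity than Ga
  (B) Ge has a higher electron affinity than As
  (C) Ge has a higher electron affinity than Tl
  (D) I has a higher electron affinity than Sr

The general trend: electron affinity increases across a period and decreases down a group.
(A) Si (period 3, group 14) vs Ga (period 4, group 13): the stated order agrees with the simple trend.
(B) Ge (period 4, group 14) vs As (period 4, group 15): the stated order contradicts the simple trend.
(C) Ge (period 4, group 14) vs Tl (period 6, group 13): the stated order agrees with the simple trend.
(D) I (period 5, group 17) vs Sr (period 5, group 2): the stated order agrees with the simple trend.
The exception is (B): adding an electron to As's half-filled 4p³ is unfavourable, so Ge (4p²) has the more exothermic EA.

(B)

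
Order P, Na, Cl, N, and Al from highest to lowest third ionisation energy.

Na, N, Cl, P, Al

After 2 electrons have been removed, what remains? P²⁺ still has 3 valence electrons; Na²⁺ is already 1 electron into the core; Cl²⁺ still has 5 valence electrons; N²⁺ still has 3 valence electrons; Al²⁺ still has 1 valence electron.
Breaking into a closed-shell core is much more expensive than removing a leftover valence electron — Na has the largest IE_3 here.
Valence configurations: P²⁺ [Ne]3s²3p¹, Cl²⁺ [Ne]3s²3p³, N²⁺ [He]2s²2p¹, Al²⁺ [Ne]3s¹.
The numbers (kJ/mol): P 2914, Na 6910, Cl 3822, N 4578, Al 2745.
Overall IE_3 order: Al < P < Cl < N < Na.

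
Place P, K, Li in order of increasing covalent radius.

P < Li < K

Li is in period 2, group 1; P is in period 3, group 15; K is in period 4, group 1.
Moving right in a period, electrons are added to the same shell under a stronger nuclear pull, so atoms get smaller; moving down, a new shell is opened and atoms get larger.
These span different periods and groups, so the two trends combine.
Li > P: period and group pull opposite ways; the across-period shift dominates (133 vs 111 pm).
K > Li: they share group 1; the group trend gives K the larger value.
Tabulated atomic radius (pm): Li 133, P 111, K 196.
So from smallest to largest: P < Li < K.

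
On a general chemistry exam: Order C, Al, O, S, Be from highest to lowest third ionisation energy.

Be, O, C, S, Al

The third ionization energy removes an electron from the +2 ion. For each element: C²⁺ still has 2 valence electrons; Al²⁺ still has 1 valence electron; O²⁺ still has 4 valence electrons; S²⁺ still has 4 valence electrons; Be²⁺ is the bare [He] core.
Breaking into a closed-shell core is much more expensive than removing a leftover valence electron — Be has the largest IE_3 here.
Valence configurations: C²⁺ [He]2s², Al²⁺ [Ne]3s¹, O²⁺ [He]2s²2p², S²⁺ [Ne]3s²3p².
Tabulated IE_3 (kJ/mol): C 4620, Al 2745, O 5300, S 3357, Be 14849.
Hence IE_3: Al < S < C < O < Be.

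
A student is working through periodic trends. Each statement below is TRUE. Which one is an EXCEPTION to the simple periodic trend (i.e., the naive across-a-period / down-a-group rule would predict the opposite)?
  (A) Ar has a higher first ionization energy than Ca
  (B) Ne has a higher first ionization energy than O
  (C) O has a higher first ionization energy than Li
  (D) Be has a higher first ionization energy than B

(D)

The general trend: first ionization energy increases across a period and decreases down a group.
(A) Ar (period 3, group 18) vs Ca (period 4, group 2): the stated order agrees with the simple trend.
(B) Ne (period 2, group 18) vs O (period 2, group 16): the stated order agrees with the simple trend.
(C) O (period 2, group 16) vs Li (period 2, group 1): the stated order agrees with the simple trend.
(D) Be (period 2, group 2) vs B (period 2, group 13): the stated order contradicts the simple trend.
The exception is (D): removing B's lone 2p electron is easier than breaking Be's filled 2s².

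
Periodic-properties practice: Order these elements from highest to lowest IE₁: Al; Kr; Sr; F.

F is in period 2, group 17; Al is in period 3, group 13; Kr is in period 4, group 18; Sr is in period 5, group 2.
Removing the outermost electron gets harder across a period and easier down a group.
These span different periods and groups, so the two trends combine.
Al > Sr: relative to Sr, both the across-period and down-group shifts push Al's first ionization energy up.
Kr > Al: the two effects oppose for this pair; the across-period effect wins (1351 vs 578 kJ/mol).
F > Kr: period and group pull opposite ways; the down-group shift dominates (1681 vs 1351 kJ/mol).
Approximate values (kJ/mol): F 1681, Al 578, Kr 1351, Sr 550.
So from highest to lowest: F > Kr > Al > Sr.

F, Kr, Al, Sr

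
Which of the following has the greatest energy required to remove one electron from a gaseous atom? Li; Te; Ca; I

I

IE₁ increases left→right with effective nuclear charge and decreases top→bottom as the valence shell moves farther out.
Here both period and group differ, so the two effects have to be weighed against each other.
Ca > Li: the two effects oppose for this pair; the across-period effect wins (590 vs 520 kJ/mol).
Te > Ca: period and group pull opposite ways; the across-period shift dominates (869 vs 590 kJ/mol).
I > Te: I lies to the right of Te in period 5, so the across-period effect alone puts I higher.
Tabulated first ionization energy (kJ/mol): Li 520, Ca 590, Te 869, I 1008.
The greatest energy required to remove one electron from a gaseous atom among these belongs to I.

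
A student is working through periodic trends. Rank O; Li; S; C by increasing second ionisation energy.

S < C < O < Li

After 1 electron has been removed, what remains? O⁺ still has 5 valence electrons; Li⁺ is the bare [He] core; S⁺ still has 5 valence electrons; C⁺ still has 3 valence electrons.
Breaking into a closed-shell core is much more expensive than removing a leftover valence electron — Li has the largest IE_2 here.
Valence configurations: O⁺ [He]2s²2p³, S⁺ [Ne]3s²3p³, C⁺ [He]2s²2p¹.
Tabulated IE_2 (kJ/mol): O 3388, Li 7298, S 2252, C 2353.
Putting it together, IE_2: S < C < O < Li.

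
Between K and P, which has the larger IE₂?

K

After 1 electron has been removed, what remains? K⁺ is the bare [Ar] core; P⁺ still has 4 valence electrons.
Core electrons are held far more tightly than valence electrons, so K tops the IE_2 order.
Approximate IE_2 values (kJ/mol): K 3052, P 1907.
Overall IE_2 order: P < K.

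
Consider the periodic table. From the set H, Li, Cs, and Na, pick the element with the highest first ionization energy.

H

H is in period 1, group 1; Li is in period 2, group 1; Na is in period 3, group 1; Cs is in period 6, group 1.
Across a period the outer electron is held more tightly (higher IE₁); down a group it sits in a higher shell, more shielded, and comes off more easily.
All are in group 1, so first ionization energy increases up the group.
The highest first ionization energy among these belongs to H.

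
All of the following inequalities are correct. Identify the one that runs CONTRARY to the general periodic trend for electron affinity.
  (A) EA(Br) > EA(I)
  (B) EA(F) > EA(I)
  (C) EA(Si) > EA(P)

(C)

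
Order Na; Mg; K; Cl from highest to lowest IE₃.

Mg, Na, K, Cl

Consider each +2 ion: Na²⁺ is already 1 electron into the core; Mg²⁺ is the bare [Ne] core; K²⁺ is already 1 electron into the core; Cl²⁺ still has 5 valence electrons.
Core electrons are held far more tightly than valence electrons, so K, Na and Mg top the IE_3 order.
The numbers (kJ/mol): Na 6910, Mg 7733, K 4420, Cl 3822.
Putting it together, IE_3: Cl < K < Na < Mg.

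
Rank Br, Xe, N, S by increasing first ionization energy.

N is in period 2, group 15; S is in period 3, group 16; Br is in period 4, group 17; Xe is in period 5, group 18.
Removing the outermost electron gets harder across a period and easier down a group.
A diagonal step moves right (one effect) and down (the opposite effect) at once.
Br > S: the two effects oppose for this pair; the across-period effect wins (1140 vs 1000 kJ/mol).
Xe > Br: the two effects oppose for this pair; the across-period effect wins (1170 vs 1140 kJ/mol).
N > Xe: the two effects oppose for this pair; the down-group effect wins (1402 vs 1170 kJ/mol).
Tabulated first ionization energy (kJ/mol): N 1402, S 1000, Br 1140, Xe 1170.
So from lowest to highest: S < Br < Xe < N.

S < Br < Xe < N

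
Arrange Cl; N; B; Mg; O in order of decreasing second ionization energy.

IE_2 is the cost of taking one more electron from the +1 cation: Cl⁺ still has 6 valence electrons; N⁺ still has 4 valence electrons; B⁺ still has 2 valence electrons; Mg⁺ still has 1 valence electron; O⁺ still has 5 valence electrons.
All are still removing valence electrons, so compare the +1 ions as you would atoms: IE_2 generally rises across a period (higher Z_eff) and falls down a group (larger shell), subject to the usual subshell exceptions.
Valence configurations: Cl⁺ [Ne]3s²3p⁴, N⁺ [He]2s²2p², B⁺ [He]2s², Mg⁺ [Ne]3s¹, O⁺ [He]2s²2p³.
Approximate IE_2 values (kJ/mol): Cl 2298, N 2856, B 2427, Mg 1451, O 3388.
Overall IE_2 order: Mg < Cl < B < N < O.

O > N > B > Cl > Mg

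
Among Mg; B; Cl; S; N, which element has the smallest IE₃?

The third ionization energy removes an electron from the +2 ion. For each element: Mg²⁺ is the bare [Ne] core; B²⁺ still has 1 valence electron; Cl²⁺ still has 5 valence electrons; S²⁺ still has 4 valence electrons; N²⁺ still has 3 valence electrons.
Breaking into a closed-shell core is much more expensive than removing a leftover valence electron — Mg has the largest IE_3 here.
Valence configurations: B²⁺ [He]2s¹, Cl²⁺ [Ne]3s²3p³, S²⁺ [Ne]3s²3p², N²⁺ [He]2s²2p¹.
Approximate IE_3 values (kJ/mol): Mg 7733, B 3660, Cl 3822, S 3357, N 4578.
Putting it together, IE_3: S < B < Cl < N < Mg.

S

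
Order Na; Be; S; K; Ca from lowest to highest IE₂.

Consider each +1 ion: Na⁺ is the bare [Ne] core; Be⁺ still has 1 valence electron; S⁺ still has 5 valence electrons; K⁺ is the bare [Ar] core; Ca⁺ still has 1 valence electron.
Breaking into a closed-shell core is much more expensive than removing a leftover valence electron — K and Na have the largest IE_2 here.
Valence configurations: Be⁺ [He]2s¹, S⁺ [Ne]3s²3p³, Ca⁺ [Ar]4s¹.
The numbers (kJ/mol): Na 4562, Be 1757, S 2252, K 3052, Ca 1145.
Overall IE_2 order: Ca < Be < S < K < Na.

Ca < Be < S < K < Na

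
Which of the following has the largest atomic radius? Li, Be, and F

Li

Moving right in a period, electrons are added to the same shell under a stronger nuclear pull, so atoms get smaller; moving down, a new shell is opened and atoms get larger.
All lie in period 2, so atomic radius increases right to left.
The largest atomic radius among these belongs to Li.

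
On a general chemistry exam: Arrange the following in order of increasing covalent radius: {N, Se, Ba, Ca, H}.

H is in period 1, group 1; N is in period 2, group 15; Ca is in period 4, group 2; Se is in period 4, group 16; Ba is in period 6, group 2.
Atomic radius shrinks across a period as nuclear charge pulls the same shell inward, and grows down a group as new shells are added.
Neither a single period nor a single group — weigh both effects.
N > H: period and group pull opposite ways; the down-group shift dominates (71 vs 32 pm).
Se > N: the two effects oppose for this pair; the down-group effect wins (116 vs 71 pm).
Ca > Se: both are in period 4; the period trend gives Ca the larger value.
Ba > Ca: they share group 2; the group trend gives Ba the larger value.
Tabulated atomic radius (pm): H 32, N 71, Ca 171, Se 116, Ba 196.
So from smallest to largest: H < N < Se < Ca < Ba.

H < N < Se < Ca < Ba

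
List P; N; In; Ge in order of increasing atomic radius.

N, P, Ge, In

N is in period 2, group 15; P is in period 3, group 15; Ge is in period 4, group 14; In is in period 5, group 13.
Moving right in a period, electrons are added to the same shell under a stronger nuclear pull, so atoms get smaller; moving down, a new shell is opened and atoms get larger.
Neither a single period nor a single group — weigh both effects.
P > N: P sits below N in group 15, so the down-group effect alone puts P larger.
Ge > P: relative to P, both the across-period and down-group shifts push Ge's atomic radius up.
In > Ge: relative to Ge, both the across-period and down-group shifts push In's atomic radius up.
Tabulated atomic radius (pm): N 71, P 111, Ge 121, In 142.
So from smallest to largest: N < P < Ge < In.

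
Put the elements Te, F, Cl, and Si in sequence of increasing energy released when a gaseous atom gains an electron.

Si < Te < F < Cl

Atoms with high Z_eff and room in the valence shell (especially the halogens) have the most exothermic electron affinities.
Neither a single period nor a single group — weigh both effects.
Te > Si: the two effects oppose for this pair; the across-period effect wins (190 vs 134 kJ/mol).
F > Te: both effects reinforce here, so F is clearly the higher of the two.
Cl > F: this pair runs against the simple trend — see the exception note.
Note the exception: Cl has a higher electron affinity than F, contrary to the simple trend — F's small 2p subshell makes the incoming electron feel strong e⁻–e⁻ repulsion, so Cl actually releases more energy on gaining an electron.
For reference (kJ/mol): F 328, Si 134, Cl 349, Te 190.
So from lowest to highest: Si < Te < F < Cl.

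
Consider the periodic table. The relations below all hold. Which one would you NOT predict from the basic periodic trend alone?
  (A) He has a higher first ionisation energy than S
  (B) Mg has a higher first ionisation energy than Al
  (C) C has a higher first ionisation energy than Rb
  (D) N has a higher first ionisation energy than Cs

The general trend: first ionisation energy increases across a period and decreases down a group.
(A) He (period 1, group 18) vs S (period 3, group 16): the stated order agrees with the simple trend.
(B) Mg (period 3, group 2) vs Al (period 3, group 13): the stated order contradicts the simple trend.
(C) C (period 2, group 14) vs Rb (period 5, group 1): the stated order agrees with the simple trend.
(D) N (period 2, group 15) vs Cs (period 6, group 1): the stated order agrees with the simple trend.
The exception is (B): Al's single 3p electron is easier to remove than one from Mg's filled 3s².

(B)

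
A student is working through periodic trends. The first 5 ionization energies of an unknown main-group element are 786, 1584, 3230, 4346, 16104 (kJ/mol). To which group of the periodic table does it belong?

Look for the largest jump between consecutive ionization energies: IE5/IE4 ≈ 3.7, far larger than any earlier ratio.
That jump marks the point where a core electron is being removed. So the atom has 4 valence electrons.
A main-group element with 4 valence electrons is in group 14.

Group 14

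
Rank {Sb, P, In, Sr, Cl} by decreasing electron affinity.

Cl > Sb > P > In > Sr

P is in period 3, group 15; Cl is in period 3, group 17; Sr is in period 5, group 2; In is in period 5, group 13; Sb is in period 5, group 15.
Electron affinity generally becomes more exothermic across a period toward the halogens and less exothermic down a group.
These span different periods and groups, so the two trends combine.
In > Sr: both are in period 5; the period trend gives In the larger value.
P > In: both effects reinforce here, so P is clearly the higher of the two.
Sb > P: this pair runs against the simple trend — see the exception note.
Cl > Sb: both effects reinforce here, so Cl is clearly the higher of the two.
Note the exception: Sb has a higher electron affinity than P, contrary to the simple trend — both are half-filled np³, but the pairing/repulsion penalty for the added electron shrinks as the p orbitals become larger and more diffuse down the group, and for Sb that outweighs the weaker nuclear attraction.
Tabulated electron affinity (kJ/mol): P 72, Cl 349, Sr 5, In 29, Sb 103.
So from highest to lowest: Cl > Sb > P > In > Sr.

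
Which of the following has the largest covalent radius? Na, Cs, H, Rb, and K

H is in period 1, group 1; Na is in period 3, group 1; K is in period 4, group 1; Rb is in period 5, group 1; Cs is in period 6, group 1.
Radius decreases left→right (rising Z_eff, same n) and increases top→bottom (higher n).
All are in group 1, so atomic radius increases down the group.
The largest covalent radius among these belongs to Cs.

Cs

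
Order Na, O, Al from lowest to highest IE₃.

Al < O < Na

Consider each +2 ion: Na²⁺ is already 1 electron into the core; O²⁺ still has 4 valence electrons; Al²⁺ still has 1 valence electron.
Breaking into a closed-shell core is much more expensive than removing a leftover valence electron — Na has the largest IE_3 here.
Valence configurations: O²⁺ [He]2s²2p², Al²⁺ [Ne]3s¹.
The numbers (kJ/mol): Na 6910, O 5300, Al 2745.
Hence IE_3: Al < O < Na.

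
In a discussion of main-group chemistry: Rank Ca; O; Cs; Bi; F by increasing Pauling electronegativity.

O is in period 2, group 16; F is in period 2, group 17; Ca is in period 4, group 2; Cs is in period 6, group 1; Bi is in period 6, group 15.
EN rises left→right (higher Z_eff, smaller atoms) and falls top→bottom (larger, more shielded atoms).
Here both period and group differ, so the two effects have to be weighed against each other.
Ca > Cs: relative to Cs, both the across-period and down-group shifts push Ca's electronegativity up.
Bi > Ca: period and group pull opposite ways; the across-period shift dominates (2.02 vs 1.00).
O > Bi: both effects reinforce here, so O is clearly the higher of the two.
F > O: both are in period 2; the period trend gives F the larger value.
For reference (Pauling): O 3.44, F 3.98, Ca 1.00, Cs 0.79, Bi 2.02.
So from lowest to highest: Cs < Ca < Bi < O < F.

Cs < Ca < Bi < O < F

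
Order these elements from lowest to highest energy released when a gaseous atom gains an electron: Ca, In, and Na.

Adding an electron releases more energy for atoms nearer the top right (short of the noble gases).
A diagonal step moves right (one effect) and down (the opposite effect) at once.
In > Ca: period and group pull opposite ways; the across-period shift dominates (29 vs 2 kJ/mol).
Na > In: the two effects oppose for this pair; the down-group effect wins (53 vs 29 kJ/mol).
Approximate values (kJ/mol): Na 53, Ca 2, In 29.
So from lowest to highest: Ca < In < Na.

Ca < In < Na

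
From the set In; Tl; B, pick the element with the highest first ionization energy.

B is in period 2, group 13; In is in period 5, group 13; Tl is in period 6, group 13.
Removing the outermost electron gets harder across a period and easier down a group.
All are in group 13; the group trend (first ionization energy increases up the group) applies, with the exception below.
Note the exception: Tl has a higher first ionization energy than In, contrary to the simple trend — relativistic 6s stabilisation and poor 4f/5d shielding distort the trend for the heavy p-block elements.
Approximate values (kJ/mol): B 801, In 558, Tl 589.
The highest first ionization energy among these belongs to B.

B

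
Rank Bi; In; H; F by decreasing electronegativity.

H is in period 1, group 1; F is in period 2, group 17; In is in period 5, group 13; Bi is in period 6, group 15.
Smaller atoms with higher effective nuclear charge are more electronegative.
Neither a single period nor a single group — weigh both effects.
Bi > In: the two effects oppose for this pair; the across-period effect wins (2.02 vs 1.78).
H > Bi: the two effects oppose for this pair; the down-group effect wins (2.20 vs 2.02).
F > H: period and group pull opposite ways; the across-period shift dominates (3.98 vs 2.20).
Tabulated electronegativity (Pauling): H 2.20, F 3.98, In 1.78, Bi 2.02.
So from highest to lowest: F > H > Bi > In.

F > H > Bi > In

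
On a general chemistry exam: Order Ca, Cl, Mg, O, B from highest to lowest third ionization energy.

IE_3 is the cost of taking one more electron from the +2 cation: Ca²⁺ is the bare [Ar] core; Cl²⁺ still has 5 valence electrons; Mg²⁺ is the bare [Ne] core; O²⁺ still has 4 valence electrons; B²⁺ still has 1 valence electron.
Usually core removal costs more than valence removal, but here the competition is close: a tightly held n=2 valence electron can cost more to remove than an n=3 core electron, so the actual values have to decide it.
Valence configurations: Cl²⁺ [Ne]3s²3p³, O²⁺ [He]2s²2p², B²⁺ [He]2s¹.
Approximate IE_3 values (kJ/mol): Ca 4912, Cl 3822, Mg 7733, O 5300, B 3660.
Hence IE_3: B < Cl < Ca < O < Mg.

Mg, O, Ca, Cl, B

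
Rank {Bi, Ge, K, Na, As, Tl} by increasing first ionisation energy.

Na is in period 3, group 1; K is in period 4, group 1; Ge is in period 4, group 14; As is in period 4, group 15; Tl is in period 6, group 13; Bi is in period 6, group 15.
Across a period the outer electron is held more tightly (higher IE₁); down a group it sits in a higher shell, more shielded, and comes off more easily.
These span different periods and groups, so the two trends combine.
Na > K: they share group 1; the group trend gives Na the larger value.
Tl > Na: the two effects oppose for this pair; the across-period effect wins (589 vs 496 kJ/mol).
Bi > Tl: both are in period 6; the period trend gives Bi the larger value.
Ge > Bi: period and group pull opposite ways; the down-group shift dominates (762 vs 703 kJ/mol).
As > Ge: As lies to the right of Ge in period 4, so the across-period effect alone puts As higher.
For reference (kJ/mol): Na 496, K 419, Ge 762, As 947, Tl 589, Bi 703.
So from lowest to highest: K < Na < Tl < Bi < Ge < As.

K < Na < Tl < Bi < Ge < As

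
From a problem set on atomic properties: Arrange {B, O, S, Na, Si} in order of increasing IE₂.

Si < S < B < O < Na

Consider each +1 ion: B⁺ still has 2 valence electrons; O⁺ still has 5 valence electrons; S⁺ still has 5 valence electrons; Na⁺ is the bare [Ne] core; Si⁺ still has 3 valence electrons.
Core electrons are held far more tightly than valence electrons, so Na tops the IE_2 order.
Valence configurations: B⁺ [He]2s², O⁺ [He]2s²2p³, S⁺ [Ne]3s²3p³, Si⁺ [Ne]3s²3p¹.
Tabulated IE_2 (kJ/mol): B 2427, O 3388, S 2252, Na 4562, Si 1577.
Hence IE_2: Si < S < B < O < Na.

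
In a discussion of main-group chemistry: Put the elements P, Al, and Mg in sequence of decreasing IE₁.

P, Mg, Al

Mg is in period 3, group 2; Al is in period 3, group 13; P is in period 3, group 15.
IE₁ increases left→right with effective nuclear charge and decreases top→bottom as the valence shell moves farther out.
All lie in period 3; the across-period trend (first ionization energy increases left to right) applies, with the exception below.
Note the exception: Mg has a higher first ionization energy than Al, contrary to the simple trend — Al's single 3p electron is easier to remove than one from Mg's filled 3s².
For reference (kJ/mol): Mg 738, Al 578, P 1012.
So from highest to lowest: P > Mg > Al.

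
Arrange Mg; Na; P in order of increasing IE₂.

After 1 electron has been removed, what remains? Mg⁺ still has 1 valence electron; Na⁺ is the bare [Ne] core; P⁺ still has 4 valence electrons.
Breaking into a closed-shell core is much more expensive than removing a leftover valence electron — Na has the largest IE_2 here.
Valence configurations: Mg⁺ [Ne]3s¹, P⁺ [Ne]3s²3p².
Tabulated IE_2 (kJ/mol): Mg 1451, Na 4562, P 1907.
Hence IE_2: Mg < P < Na.

Mg, P, Na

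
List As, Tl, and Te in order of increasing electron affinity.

Tl < As < Te

Atoms with high Z_eff and room in the valence shell (especially the halogens) have the most exothermic electron affinities.
Here both period and group differ, so the two effects have to be weighed against each other.
As > Tl: both effects reinforce here, so As is clearly the higher of the two.
Te > As: the two effects oppose for this pair; the across-period effect wins (190 vs 78 kJ/mol).
For reference (kJ/mol): As 78, Te 190, Tl 19.
So from lowest to highest: Tl < As < Te.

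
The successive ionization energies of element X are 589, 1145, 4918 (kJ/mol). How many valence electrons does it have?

Look for the largest jump between consecutive ionization energies: IE3/IE2 ≈ 4.3, far larger than any earlier ratio.
That jump marks the point where a core electron is being removed. So the atom has 2 valence electrons.

2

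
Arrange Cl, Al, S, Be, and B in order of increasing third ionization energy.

IE_3 is the cost of taking one more electron from the +2 cation: Cl²⁺ still has 5 valence electrons; Al²⁺ still has 1 valence electron; S²⁺ still has 4 valence electrons; Be²⁺ is the bare [He] core; B²⁺ still has 1 valence electron.
Breaking into a closed-shell core is much more expensive than removing a leftover valence electron — Be has the largest IE_3 here.
Valence configurations: Cl²⁺ [Ne]3s²3p³, Al²⁺ [Ne]3s¹, S²⁺ [Ne]3s²3p², B²⁺ [He]2s¹.
The numbers (kJ/mol): Cl 3822, Al 2745, S 3357, Be 14849, B 3660.
Putting it together, IE_3: Al < S < B < Cl < Be.

Al < S < B < Cl < Be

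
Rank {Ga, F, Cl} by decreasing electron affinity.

Cl, F, Ga

Atoms with high Z_eff and room in the valence shell (especially the halogens) have the most exothermic electron affinities.
Neither a single period nor a single group — weigh both effects.
F > Ga: both effects reinforce here, so F is clearly the higher of the two.
Cl > F: this pair runs against the simple trend — see the exception note.
Note the exception: Cl has a higher electron affinity than F, contrary to the simple trend — F's small 2p subshell makes the incoming electron feel strong e⁻–e⁻ repulsion, so Cl actually releases more energy on gaining an electron.
Approximate values (kJ/mol): F 328, Cl 349, Ga 29.
So from highest to lowest: Cl > F > Ga.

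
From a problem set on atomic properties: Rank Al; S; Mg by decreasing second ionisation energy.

IE_2 is the cost of taking one more electron from the +1 cation: Al⁺ still has 2 valence electrons; S⁺ still has 5 valence electrons; Mg⁺ still has 1 valence electron.
All are still removing valence electrons, so compare the +1 ions as you would atoms: IE_2 generally rises across a period (higher Z_eff) and falls down a group (larger shell), subject to the usual subshell exceptions.
Valence configurations: Al⁺ [Ne]3s², S⁺ [Ne]3s²3p³, Mg⁺ [Ne]3s¹.
Approximate IE_2 values (kJ/mol): Al 1817, S 2252, Mg 1451.
So the second ionization energies run Mg < Al < S.

S > Al > Mg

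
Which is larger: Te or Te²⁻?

Te²⁻

Forming Te²⁻ adds 2 electrons to Te. More electron–electron repulsion in the same shell, with unchanged nuclear charge, lets the cloud expand.
An anion is larger than its parent atom: Te²⁻ > Te.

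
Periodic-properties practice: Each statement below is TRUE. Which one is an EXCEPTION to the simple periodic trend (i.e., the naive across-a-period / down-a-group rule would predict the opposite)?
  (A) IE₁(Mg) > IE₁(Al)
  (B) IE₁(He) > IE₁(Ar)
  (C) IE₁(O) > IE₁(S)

(A)

The general trend: IE₁ increases across a period and decreases down a group.
(A) Mg (period 3, group 2) vs Al (period 3, group 13): the stated order contradicts the simple trend.
(B) He (period 1, group 18) vs Ar (period 3, group 18): the stated order agrees with the simple trend.
(C) O (period 2, group 16) vs S (period 3, group 16): the stated order agrees with the simple trend.
The exception is (A): Al's single 3p electron is easier to remove than one from Mg's filled 3s².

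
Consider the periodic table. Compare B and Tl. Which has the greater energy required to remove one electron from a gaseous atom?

B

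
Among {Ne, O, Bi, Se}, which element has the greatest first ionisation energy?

Across a period the outer electron is held more tightly (higher IE₁); down a group it sits in a higher shell, more shielded, and comes off more easily.
Neither a single period nor a single group — weigh both effects.
Se > Bi: relative to Bi, both the across-period and down-group shifts push Se's first ionization energy up.
O > Se: O sits above Se in group 16, so the down-group effect alone puts O higher.
Ne > O: Ne lies to the right of O in period 2, so the across-period effect alone puts Ne higher.
Approximate values (kJ/mol): O 1314, Ne 2081, Se 941, Bi 703.
The greatest first ionisation energy among these belongs to Ne.

Ne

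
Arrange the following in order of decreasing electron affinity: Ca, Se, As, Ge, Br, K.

Electron affinity generally becomes more exothermic across a period toward the halogens and less exothermic down a group.
All lie in period 4; the across-period trend (electron affinity increases left to right) applies, with the exception below.
Note the exception: K has a higher electron affinity than Ca, contrary to the simple trend — adding an electron to Ca (ns²) has to open a new, higher-energy np subshell, which is unfavourable.
Note the exception: Ge has a higher electron affinity than As, contrary to the simple trend — adding an electron to As's half-filled 4p³ is unfavourable, so Ge (4p²) has the more exothermic EA.
For reference (kJ/mol): K 48, Ca 2, Ge 119, As 78, Se 195, Br 325.
So from highest to lowest: Br > Se > Ge > As > K > Ca.

Br > Se > Ge > As > K > Ca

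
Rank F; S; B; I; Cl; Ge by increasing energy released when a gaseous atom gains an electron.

B is in period 2, group 13; F is in period 2, group 17; S is in period 3, group 16; Cl is in period 3, group 17; Ge is in period 4, group 14; I is in period 5, group 17.
Atoms with high Z_eff and room in the valence shell (especially the halogens) have the most exothermic electron affinities.
Here both period and group differ, so the two effects have to be weighed against each other.
Ge > B: the two effects oppose for this pair; the across-period effect wins (119 vs 27 kJ/mol).
S > Ge: both effects reinforce here, so S is clearly the higher of the two.
I > S: the two effects oppose for this pair; the across-period effect wins (295 vs 200 kJ/mol).
F > I: F sits above I in group 17, so the down-group effect alone puts F higher.
Cl > F: this pair runs against the simple trend — see the exception note.
Note the exception: Cl has a higher electron affinity than F, contrary to the simple trend — F's small 2p subshell makes the incoming electron feel strong e⁻–e⁻ repulsion, so Cl actually releases more energy on gaining an electron.
Tabulated electron affinity (kJ/mol): B 27, F 328, S 200, Cl 349, Ge 119, I 295.
So from lowest to highest: B < Ge < S < I < F < Cl.

B, Ge, S, I, F, Cl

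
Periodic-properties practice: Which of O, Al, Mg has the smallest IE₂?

Mg

The second ionization energy removes an electron from the +1 ion. For each element: O⁺ still has 5 valence electrons; Al⁺ still has 2 valence electrons; Mg⁺ still has 1 valence electron.
All are still removing valence electrons, so compare the +1 ions as you would atoms: IE_2 generally rises across a period (higher Z_eff) and falls down a group (larger shell), subject to the usual subshell exceptions.
Valence configurations: O⁺ [He]2s²2p³, Al⁺ [Ne]3s², Mg⁺ [Ne]3s¹.
Approximate IE_2 values (kJ/mol): O 3388, Al 1817, Mg 1451.
Putting it together, IE_2: Mg < Al < O.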